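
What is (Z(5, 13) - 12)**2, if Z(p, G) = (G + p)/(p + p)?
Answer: 2601/25 ≈ 104.04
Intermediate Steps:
Z(p, G) = (G + p)/(2*p) (Z(p, G) = (G + p)/((2*p)) = (G + p)*(1/(2*p)) = (G + p)/(2*p))
(Z(5, 13) - 12)**2 = ((1/2)*(13 + 5)/5 - 12)**2 = ((1/2)*(1/5)*18 - 12)**2 = (9/5 - 12)**2 = (-51/5)**2 = 2601/25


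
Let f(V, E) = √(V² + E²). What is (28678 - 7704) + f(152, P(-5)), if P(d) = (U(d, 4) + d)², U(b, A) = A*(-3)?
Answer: 20974 + 5*√4265 ≈ 21301.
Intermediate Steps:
U(b, A) = -3*A
P(d) = (-12 + d)² (P(d) = (-3*4 + d)² = (-12 + d)²)
f(V, E) = √(E² + V²)
(28678 - 7704) + f(152, P(-5)) = (28678 - 7704) + √(((-12 - 5)²)² + 152²) = 20974 + √(((-17)²)² + 23104) = 20974 + √(289² + 23104) = 20974 + √(83521 + 23104) = 20974 + √106625 = 20974 + 5*√4265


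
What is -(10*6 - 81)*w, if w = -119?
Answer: -2499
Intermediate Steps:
-(10*6 - 81)*w = -(10*6 - 81)*(-119) = -(60 - 81)*(-119) = -(-21)*(-119) = -1*2499 = -2499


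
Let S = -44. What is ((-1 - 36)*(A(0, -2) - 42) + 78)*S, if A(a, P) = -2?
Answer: -75064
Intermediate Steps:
((-1 - 36)*(A(0, -2) - 42) + 78)*S = ((-1 - 36)*(-2 - 42) + 78)*(-44) = (-37*(-44) + 78)*(-44) = (1628 + 78)*(-44) = 1706*(-44) = -75064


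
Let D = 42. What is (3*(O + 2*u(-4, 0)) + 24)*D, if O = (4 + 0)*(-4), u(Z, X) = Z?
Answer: -2016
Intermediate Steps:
O = -16 (O = 4*(-4) = -16)
(3*(O + 2*u(-4, 0)) + 24)*D = (3*(-16 + 2*(-4)) + 24)*42 = (3*(-16 - 8) + 24)*42 = (3*(-24) + 24)*42 = (-72 + 24)*42 = -48*42 = -2016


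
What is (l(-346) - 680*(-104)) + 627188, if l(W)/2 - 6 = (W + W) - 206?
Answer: 696124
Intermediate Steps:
l(W) = -400 + 4*W (l(W) = 12 + 2*((W + W) - 206) = 12 + 2*(2*W - 206) = 12 + 2*(-206 + 2*W) = 12 + (-412 + 4*W) = -400 + 4*W)
(l(-346) - 680*(-104)) + 627188 = ((-400 + 4*(-346)) - 680*(-104)) + 627188 = ((-400 - 1384) + 70720) + 627188 = (-1784 + 70720) + 627188 = 68936 + 627188 = 696124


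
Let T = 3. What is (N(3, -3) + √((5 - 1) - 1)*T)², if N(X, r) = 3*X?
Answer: 108 + 54*√3 ≈ 201.53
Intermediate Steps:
(N(3, -3) + √((5 - 1) - 1)*T)² = (3*3 + √((5 - 1) - 1)*3)² = (9 + √(4 - 1)*3)² = (9 + √3*3)² = (9 + 3*√3)²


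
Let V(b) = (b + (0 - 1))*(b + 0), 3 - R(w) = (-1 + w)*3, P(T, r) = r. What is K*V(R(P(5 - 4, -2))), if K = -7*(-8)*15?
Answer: 110880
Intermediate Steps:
K = 840 (K = 56*15 = 840)
R(w) = 6 - 3*w (R(w) = 3 - (-1 + w)*3 = 3 - (-3 + 3*w) = 3 + (3 - 3*w) = 6 - 3*w)
V(b) = b*(-1 + b) (V(b) = (b - 1)*b = (-1 + b)*b = b*(-1 + b))
K*V(R(P(5 - 4, -2))) = 840*((6 - 3*(-2))*(-1 + (6 - 3*(-2)))) = 840*((6 + 6)*(-1 + (6 + 6))) = 840*(12*(-1 + 12)) = 840*(12*11) = 840*132 = 110880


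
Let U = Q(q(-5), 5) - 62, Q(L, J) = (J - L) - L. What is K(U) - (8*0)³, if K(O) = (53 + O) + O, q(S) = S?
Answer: -41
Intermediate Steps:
Q(L, J) = J - 2*L
U = -47 (U = (5 - 2*(-5)) - 62 = (5 + 10) - 62 = 15 - 62 = -47)
K(O) = 53 + 2*O
K(U) - (8*0)³ = (53 + 2*(-47)) - (8*0)³ = (53 - 94) - 1*0³ = -41 - 1*0 = -41 + 0 = -41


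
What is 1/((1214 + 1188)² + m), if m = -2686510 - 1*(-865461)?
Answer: 1/3948555 ≈ 2.5326e-7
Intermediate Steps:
m = -1821049 (m = -2686510 + 865461 = -1821049)
1/((1214 + 1188)² + m) = 1/((1214 + 1188)² - 1821049) = 1/(2402² - 1821049) = 1/(5769604 - 1821049) = 1/3948555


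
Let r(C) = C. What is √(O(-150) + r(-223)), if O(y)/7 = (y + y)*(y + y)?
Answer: √629777 ≈ 793.58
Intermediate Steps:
O(y) = 28*y² (O(y) = 7*((y + y)*(y + y)) = 7*((2*y)*(2*y)) = 7*(4*y²) = 28*y²)
√(O(-150) + r(-223)) = √(28*(-150)² - 223) = √(28*22500 - 223) = √(630000 - 223) = √629777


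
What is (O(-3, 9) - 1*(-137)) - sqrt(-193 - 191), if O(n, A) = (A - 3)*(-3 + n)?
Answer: 101 - 8*I*sqrt(6) ≈ 101.0 - 19.596*I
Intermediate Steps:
O(n, A) = (-3 + A)*(-3 + n)
(O(-3, 9) - 1*(-137)) - sqrt(-193 - 191) = ((9 - 3*9 - 3*(-3) + 9*(-3)) - 1*(-137)) - sqrt(-193 - 191) = ((9 - 27 + 9 - 27) + 137) - sqrt(-384) = (-36 + 137) - 8*I*sqrt(6) = 101 - 8*I*sqrt(6)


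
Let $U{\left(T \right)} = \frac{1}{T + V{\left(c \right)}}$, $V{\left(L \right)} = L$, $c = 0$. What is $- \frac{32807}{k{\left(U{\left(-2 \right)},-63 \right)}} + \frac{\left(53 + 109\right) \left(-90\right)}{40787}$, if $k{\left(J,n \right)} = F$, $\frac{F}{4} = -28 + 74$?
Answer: $- \frac{1340781829}{7504808} \approx -178.66$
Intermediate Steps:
$F = 184$ ($F = 4 \left(-28 + 74\right) = 4 \cdot 46 = 184$)
$U{\left(T \right)} = \frac{1}{T}$ ($U{\left(T \right)} = \frac{1}{T + 0} = \frac{1}{T}$)
$k{\left(J,n \right)} = 184$
$- \frac{32807}{k{\left(U{\left(-2 \right)},-63 \right)}} + \frac{\left(53 + 109\right) \left(-90\right)}{40787} = - \frac{32807}{184} + \frac{\left(53 + 109\right) \left(-90\right)}{40787} = \left(-32807\right) \frac{1}{184} + 162 \left(-90\right) \frac{1}{40787} = - \frac{32807}{184} - \frac{14580}{40787} = - \frac{1340781829}{7504808}$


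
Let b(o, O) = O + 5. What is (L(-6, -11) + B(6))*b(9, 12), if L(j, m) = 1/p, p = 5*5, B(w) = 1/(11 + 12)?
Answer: 816/575 ≈ 1.4191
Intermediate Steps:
B(w) = 1/23
p = 25
b(o, O) = 5 + O
L(j, m) = 1/25
(L(-6, -11) + B(6))*b(9, 12) = (1/25 + 1/23)*(5 + 12) = (48/575)*17 = 816/575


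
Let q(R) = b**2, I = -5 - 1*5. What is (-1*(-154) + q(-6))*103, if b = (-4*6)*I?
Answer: 5948662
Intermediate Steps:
I = -10 (I = -5 - 5 = -10)
b = 240 (b = -4*6*(-10) = -24*(-10) = 240)
q(R) = 57600 (q(R) = 240**2 = 57600)
(-1*(-154) + q(-6))*103 = (-1*(-154) + 57600)*103 = (154 + 57600)*103 = 57754*103 = 5948662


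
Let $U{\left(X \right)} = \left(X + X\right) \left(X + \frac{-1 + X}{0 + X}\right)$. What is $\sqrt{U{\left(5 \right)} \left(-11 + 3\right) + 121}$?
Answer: $7 i \sqrt{7} \approx 18.52 i$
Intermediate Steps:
$U{\left(X \right)} = 2 X \left(X + \frac{-1 + X}{X}\right)$
$\sqrt{U{\left(5 \right)} \left(-11 + 3\right) + 121} = \sqrt{\left(-2 + 2 \cdot 5 + 2 \cdot 5^{2}\right) \left(-11 + 3\right) + 121} = \sqrt{\left(-2 + 10 + 2 \cdot 25\right) \left(-8\right) + 121} = \sqrt{\left(-2 + 10 + 50\right) \left(-8\right) + 121} = \sqrt{58 \left(-8\right) + 121} = \sqrt{-464 + 121} = \sqrt{-343} = 7 i \sqrt{7}$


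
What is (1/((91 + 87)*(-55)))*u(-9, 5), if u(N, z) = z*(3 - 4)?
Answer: 1/1958 ≈ 0.00051073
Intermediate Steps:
u(N, z) = -z (u(N, z) = z*(-1) = -z)
(1/((91 + 87)*(-55)))*u(-9, 5) = (1/((91 + 87)*(-55)))*(-1*5) = (-1/55/178)*(-5) = ((1/178)*(-1/55))*(-5) = -1/9790*(-5) = 1/1958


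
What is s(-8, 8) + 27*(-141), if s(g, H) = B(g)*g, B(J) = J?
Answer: -3743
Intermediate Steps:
s(g, H) = g² (s(g, H) = g*g = g²)
s(-8, 8) + 27*(-141) = (-8)² + 27*(-141) = 64 - 3807 = -3743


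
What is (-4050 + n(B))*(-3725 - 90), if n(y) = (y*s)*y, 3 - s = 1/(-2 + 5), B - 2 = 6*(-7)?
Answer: -2479750/3 ≈ -8.2658e+5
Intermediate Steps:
B = -40 (B = 2 + 6*(-7) = 2 - 42 = -40)
s = 8/3 (s = 3 - 1/(-2 + 5) = 3 - 1/3 = 3 - 1*⅓ = 3 - ⅓ = 8/3 ≈ 2.6667)
n(y) = 8*y²/3 (n(y) = (y*(8/3))*y = (8*y/3)*y = 8*y²/3)
(-4050 + n(B))*(-3725 - 90) = (-4050 + (8/3)*(-40)²)*(-3725 - 90) = (-4050 + (8/3)*1600)*(-3815) = (-4050 + 12800/3)*(-3815) = (650/3)*(-3815) = -2479750/3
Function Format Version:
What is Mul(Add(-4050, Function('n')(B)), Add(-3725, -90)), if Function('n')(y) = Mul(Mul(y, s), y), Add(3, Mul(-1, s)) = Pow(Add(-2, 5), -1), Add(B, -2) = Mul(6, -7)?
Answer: Rational(-2479750, 3) ≈ -8.2658e+5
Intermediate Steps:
B = -40 (B = Add(2, Mul(6, -7)) = Add(2, -42) = -40)
s = Rational(8, 3) (s = Add(3, Mul(-1, Pow(Add(-2, 5), -1))) = Add(3, Mul(-1, Pow(3, -1))) = Add(3, Mul(-1, Rational(1, 3))) = Add(3, Rational(-1, 3)) = Rational(8, 3) ≈ 2.6667)
Function('n')(y) = Mul(Rational(8, 3), Pow(y, 2)) (Function('n')(y) = Mul(Mul(y, Rational(8, 3)), y) = Mul(Mul(Rational(8, 3), y), y) = Mul(Rational(8, 3), Pow(y, 2)))
Mul(Add(-4050, Function('n')(B)), Add(-3725, -90)) = Mul(Add(-4050, Mul(Rational(8, 3), Pow(-40, 2))), Add(-3725, -90)) = Mul(Add(-4050, Mul(Rational(8, 3), 1600)), -3815) = Mul(Add(-4050, Rational(12800, 3)), -3815) = Mul(Rational(650, 3), -3815) = Rational(-2479750, 3)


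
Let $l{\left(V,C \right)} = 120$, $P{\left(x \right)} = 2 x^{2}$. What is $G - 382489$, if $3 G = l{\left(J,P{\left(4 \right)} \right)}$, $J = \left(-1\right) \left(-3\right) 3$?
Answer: $-382449$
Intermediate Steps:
$J = 9$ ($J = 3 \cdot 3 = 9$)
$G = 40$ ($G = \frac{1}{3} \cdot 120 = 40$)
$G - 382489 = 40 - 382489 = -382449$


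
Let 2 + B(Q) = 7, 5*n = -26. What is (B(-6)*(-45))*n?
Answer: 1170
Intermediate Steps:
n = -26/5 (n = (⅕)*(-26) = -26/5 ≈ -5.2000)
B(Q) = 5 (B(Q) = -2 + 7 = 5)
(B(-6)*(-45))*n = (5*(-45))*(-26/5) = -225*(-26/5) = 1170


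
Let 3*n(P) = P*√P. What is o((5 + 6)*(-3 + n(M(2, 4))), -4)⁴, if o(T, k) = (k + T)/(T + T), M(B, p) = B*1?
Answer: 694506607297/6652458343696 + 4542645018*√2/415778646481 ≈ 0.11985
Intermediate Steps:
M(B, p) = B
n(P) = P^(3/2)/3 (n(P) = (P*√P)/3 = P^(3/2)/3)
o(T, k) = (T + k)/(2*T) (o(T, k) = (T + k)/((2*T)) = (T + k)*(1/(2*T)) = (T + k)/(2*T))
o((5 + 6)*(-3 + n(M(2, 4))), -4)⁴ = (((5 + 6)*(-3 + 2^(3/2)/3) - 4)/(2*(((5 + 6)*(-3 + 2^(3/2)/3)))))⁴ = ((11*(-3 + (2*√2)/3) - 4)/(2*((11*(-3 + (2*√2)/3)))))⁴ = ((11*(-3 + 2*√2/3) - 4)/(2*((11*(-3 + 2*√2/3)))))⁴ = (((-33 + 22*√2/3) - 4)/(2*(-33 + 22*√2/3)))⁴ = ((-37 + 22*√2/3)/(2*(-33 + 22*√2/3)))⁴ = (-37 + 22*√2/3)⁴/(16*(-33 + 22*√2/3)⁴)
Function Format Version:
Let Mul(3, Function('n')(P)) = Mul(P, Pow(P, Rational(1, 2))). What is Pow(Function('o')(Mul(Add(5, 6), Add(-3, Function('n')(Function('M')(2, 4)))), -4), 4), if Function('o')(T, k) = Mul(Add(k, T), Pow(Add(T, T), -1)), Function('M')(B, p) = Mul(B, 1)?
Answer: Add(Rational(694506607297, 6652458343696), Mul(Rational(4542645018, 415778646481), Pow(2, Rational(1, 2)))) ≈ 0.11985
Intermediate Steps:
Function('M')(B, p) = B
Function('n')(P) = Mul(Rational(1, 3), Pow(P, Rational(3, 2))) (Function('n')(P) = Mul(Rational(1, 3), Mul(P, Pow(P, Rational(1, 2)))) = Mul(Rational(1, 3), Pow(P, Rational(3, 2))))
Function('o')(T, k) = Mul(Rational(1, 2), Pow(T, -1), Add(T, k)) (Function('o')(T, k) = Mul(Add(T, k), Pow(Mul(2, T), -1)) = Mul(Add(T, k), Mul(Rational(1, 2), Pow(T, -1))) = Mul(Rational(1, 2), Pow(T, -1), Add(T, k)))
Pow(Function('o')(Mul(Add(5, 6), Add(-3, Function('n')(Function('M')(2, 4)))), -4), 4) = Pow(Mul(Rational(1, 2), Pow(Mul(Add(5, 6), Add(-3, Mul(Rational(1, 3), Pow(2, Rational(3, 2))))), -1), Add(Mul(Add(5, 6), Add(-3, Mul(Rational(1, 3), Pow(2, Rational(3, 2))))), -4)), 4) = Pow(Mul(Rational(1, 2), Pow(Mul(11, Add(-3, Mul(Rational(1, 3), Mul(2, Pow(2, Rational(1, 2)))))), -1), Add(Mul(11, Add(-3, Mul(Rational(1, 3), Mul(2, Pow(2, Rational(1, 2)))))), -4)), 4) = Pow(Mul(Rational(1, 2), Pow(Mul(11, Add(-3, Mul(Rational(2, 3), Pow(2, Rational(1, 2))))), -1), Add(Mul(11, Add(-3, Mul(Rational(2, 3), Pow(2, Rational(1, 2))))), -4)), 4) = Pow(Mul(Rational(1, 2), Pow(Add(-33, Mul(Rational(22, 3), Pow(2, Rational(1, 2)))), -1), Add(Add(-33, Mul(Rational(22, 3), Pow(2, Rational(1, 2)))), -4)), 4) = Pow(Mul(Rational(1, 2), Pow(Add(-33, Mul(Rational(22, 3), Pow(2, Rational(1, 2)))), -1), Add(-37, Mul(Rational(22, 3), Pow(2, Rational(1, 2))))), 4) = Mul(Rational(1, 16), Pow(Add(-37, Mul(Rational(22, 3), Pow(2, Rational(1, 2)))), 4), Pow(Add(-33, Mul(Rational(22, 3), Pow(2, Rational(1, 2)))), -4))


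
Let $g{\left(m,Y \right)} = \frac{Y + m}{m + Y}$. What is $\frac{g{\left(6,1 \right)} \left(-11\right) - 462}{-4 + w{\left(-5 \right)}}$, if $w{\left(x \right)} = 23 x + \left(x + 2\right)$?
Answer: $\frac{473}{122} \approx 3.877$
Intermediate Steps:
$g{\left(m,Y \right)} = 1$ ($g{\left(m,Y \right)} = \frac{Y + m}{Y + m} = 1$)
$w{\left(x \right)} = 2 + 24 x$ ($w{\left(x \right)} = 23 x + \left(2 + x\right) = 2 + 24 x$)
$\frac{g{\left(6,1 \right)} \left(-11\right) - 462}{-4 + w{\left(-5 \right)}} = \frac{1 \left(-11\right) - 462}{-4 + \left(2 + 24 \left(-5\right)\right)} = \frac{-11 - 462}{-4 + \left(2 - 120\right)} = - \frac{473}{-4 - 118} = - \frac{473}{-122} = \left(-473\right) \left(- \frac{1}{122}\right) = \frac{473}{122}$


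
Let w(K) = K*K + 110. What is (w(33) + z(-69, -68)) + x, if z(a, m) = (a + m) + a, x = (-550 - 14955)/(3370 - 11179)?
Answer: 7769842/7809 ≈ 994.99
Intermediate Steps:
x = 15505/7809 (x = -15505/(-7809) = -15505*(-1/7809) = 15505/7809 ≈ 1.9855)
w(K) = 110 + K² (w(K) = K² + 110 = 110 + K²)
z(a, m) = m + 2*a
(w(33) + z(-69, -68)) + x = ((110 + 33²) + (-68 + 2*(-69))) + 15505/7809 = ((110 + 1089) + (-68 - 138)) + 15505/7809 = (1199 - 206) + 15505/7809 = 993 + 15505/7809 = 7769842/7809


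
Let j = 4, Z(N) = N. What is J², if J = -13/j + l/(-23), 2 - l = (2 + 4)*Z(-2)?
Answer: 126025/8464 ≈ 14.890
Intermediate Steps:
l = 14 (l = 2 - (2 + 4)*(-2) = 2 - 6*(-2) = 2 - 1*(-12) = 2 + 12 = 14)
J = -355/92 (J = -13/4 + 14/(-23) = -13*¼ + 14*(-1/23) = -13/4 - 14/23 = -355/92 ≈ -3.8587)
J² = (-355/92)² = 126025/8464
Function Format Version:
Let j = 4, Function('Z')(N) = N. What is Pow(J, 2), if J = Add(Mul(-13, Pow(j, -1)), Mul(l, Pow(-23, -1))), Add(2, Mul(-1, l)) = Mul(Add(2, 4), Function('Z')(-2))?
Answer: Rational(126025, 8464) ≈ 14.890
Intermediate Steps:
l = 14 (l = Add(2, Mul(-1, Mul(Add(2, 4), -2))) = Add(2, Mul(-1, Mul(6, -2))) = Add(2, Mul(-1, -12)) = Add(2, 12) = 14)
J = Rational(-355, 92) (J = Add(Mul(-13, Pow(4, -1)), Mul(14, Pow(-23, -1))) = Add(Mul(-13, Rational(1, 4)), Mul(14, Rational(-1, 23))) = Add(Rational(-13, 4), Rational(-14, 23)) = Rational(-355, 92) ≈ -3.8587)
Pow(J, 2) = Pow(Rational(-355, 92), 2) = Rational(126025, 8464)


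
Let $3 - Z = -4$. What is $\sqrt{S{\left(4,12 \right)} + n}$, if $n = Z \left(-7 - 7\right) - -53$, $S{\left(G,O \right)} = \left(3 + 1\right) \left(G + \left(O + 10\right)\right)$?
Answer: $\sqrt{59} \approx 7.6811$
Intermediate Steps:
$Z = 7$ ($Z = 3 - -4 = 3 + 4 = 7$)
$S{\left(G,O \right)} = 40 + 4 G + 4 O$ ($S{\left(G,O \right)} = 4 \left(G + \left(10 + O\right)\right) = 4 \left(10 + G + O\right) = 40 + 4 G + 4 O$)
$n = -45$ ($n = 7 \left(-7 - 7\right) - -53 = 7 \left(-14\right) + 53 = -98 + 53 = -45$)
$\sqrt{S{\left(4,12 \right)} + n} = \sqrt{\left(40 + 4 \cdot 4 + 4 \cdot 12\right) - 45} = \sqrt{\left(40 + 16 + 48\right) - 45} = \sqrt{104 - 45} = \sqrt{59}$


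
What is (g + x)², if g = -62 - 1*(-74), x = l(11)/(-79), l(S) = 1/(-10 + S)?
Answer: 896809/6241 ≈ 143.70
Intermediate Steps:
x = -1/79 (x = 1/((-10 + 11)*(-79)) = -1/79/1 = 1*(-1/79) = -1/79 ≈ -0.012658)
g = 12 (g = -62 + 74 = 12)
(g + x)² = (12 - 1/79)² = (947/79)² = 896809/6241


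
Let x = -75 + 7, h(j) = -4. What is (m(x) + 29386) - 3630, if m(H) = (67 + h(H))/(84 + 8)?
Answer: 2369615/92 ≈ 25757.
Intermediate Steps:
x = -68
m(H) = 63/92 (m(H) = (67 - 4)/(84 + 8) = 63/92)
(m(x) + 29386) - 3630 = (63/92 + 29386) - 3630 = 2703575/92 - 3630 = 2369615/92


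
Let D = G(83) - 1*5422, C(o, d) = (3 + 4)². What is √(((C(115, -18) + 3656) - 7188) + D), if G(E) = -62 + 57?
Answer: 9*I*√110 ≈ 94.393*I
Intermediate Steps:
G(E) = -5
C(o, d) = 49 (C(o, d) = 7² = 49)
D = -5427 (D = -5 - 1*5422 = -5 - 5422 = -5427)
√(((C(115, -18) + 3656) - 7188) + D) = √(((49 + 3656) - 7188) - 5427) = √((3705 - 7188) - 5427) = √(-3483 - 5427) = √(-8910) = 9*I*√110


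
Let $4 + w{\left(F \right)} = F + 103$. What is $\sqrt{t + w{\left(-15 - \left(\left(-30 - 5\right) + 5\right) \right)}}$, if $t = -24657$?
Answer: $9 i \sqrt{303} \approx 156.66 i$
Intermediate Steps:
$w{\left(F \right)} = 99 + F$ ($w{\left(F \right)} = -4 + \left(F + 103\right) = -4 + \left(103 + F\right) = 99 + F$)
$\sqrt{t + w{\left(-15 - \left(\left(-30 - 5\right) + 5\right) \right)}} = \sqrt{-24657 + \left(99 - -15\right)} = \sqrt{-24657 + \left(99 + \left(-15 + 30\right)\right)} = \sqrt{-24657 + \left(99 + 15\right)} = \sqrt{-24657 + 114} = \sqrt{-24543} = 9 i \sqrt{303}$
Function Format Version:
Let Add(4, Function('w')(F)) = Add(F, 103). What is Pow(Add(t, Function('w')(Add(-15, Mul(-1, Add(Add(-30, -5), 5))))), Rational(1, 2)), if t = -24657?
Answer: Mul(9, I, Pow(303, Rational(1, 2))) ≈ Mul(156.66, I)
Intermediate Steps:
Function('w')(F) = Add(99, F) (Function('w')(F) = Add(-4, Add(F, 103)) = Add(-4, Add(103, F)) = Add(99, F))
Pow(Add(t, Function('w')(Add(-15, Mul(-1, Add(Add(-30, -5), 5))))), Rational(1, 2)) = Pow(Add(-24657, Add(99, Add(-15, Mul(-1, Add(Add(-30, -5), 5))))), Rational(1, 2)) = Pow(Add(-24657, Add(99, Add(-15, Mul(-1, Add(-35, 5))))), Rational(1, 2)) = Pow(Add(-24657, Add(99, Add(-15, Mul(-1, -30)))), Rational(1, 2)) = Pow(Add(-24657, Add(99, Add(-15, 30))), Rational(1, 2)) = Pow(Add(-24657, Add(99, 15)), Rational(1, 2)) = Pow(Add(-24657, 114), Rational(1, 2)) = Pow(-24543, Rational(1, 2)) = Mul(9, I, Pow(303, Rational(1, 2)))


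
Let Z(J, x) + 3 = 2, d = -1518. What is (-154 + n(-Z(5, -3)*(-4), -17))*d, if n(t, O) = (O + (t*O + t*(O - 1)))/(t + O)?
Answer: 1698642/7 ≈ 2.4266e+5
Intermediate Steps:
Z(J, x) = -1 (Z(J, x) = -3 + 2 = -1)
n(t, O) = (O + O*t + t*(-1 + O))/(O + t) (n(t, O) = (O + (O*t + t*(-1 + O)))/(O + t) = (O + O*t + t*(-1 + O))/(O + t))
(-154 + n(-Z(5, -3)*(-4), -17))*d = (-154 + (-17 - (-1*(-1))*(-4) + 2*(-17)*(-1*(-1)*(-4)))/(-17 - 1*(-1)*(-4)))*(-1518) = (-154 + (-17 - (-4) + 2*(-17)*(1*(-4)))/(-17 + 1*(-4)))*(-1518) = (-154 + (-17 - 1*(-4) + 2*(-17)*(-4))/(-17 - 4))*(-1518) = (-154 + (-17 + 4 + 136)/(-21))*(-1518) = (-154 - 1/21*123)*(-1518) = (-154 - 41/7)*(-1518) = -1119/7*(-1518) = 1698642/7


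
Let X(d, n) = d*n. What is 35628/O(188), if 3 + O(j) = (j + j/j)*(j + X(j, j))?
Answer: 11876/2238515 ≈ 0.0053053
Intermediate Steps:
O(j) = -3 + (1 + j)*(j + j**2) (O(j) = -3 + (j + j/j)*(j + j*j) = -3 + (j + 1)*(j + j**2) = -3 + (1 + j)*(j + j**2))
35628/O(188) = 35628/(-3 + 188 + 188**3 + 2*188**2) = 35628/(-3 + 188 + 6644672 + 2*35344) = 35628/(-3 + 188 + 6644672 + 70688) = 35628/6715545 = 35628*(1/6715545) = 11876/2238515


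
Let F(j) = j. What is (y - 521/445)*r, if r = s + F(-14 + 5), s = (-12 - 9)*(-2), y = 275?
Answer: 4021182/445 ≈ 9036.4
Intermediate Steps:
s = 42 (s = -21*(-2) = 42)
r = 33 (r = 42 + (-14 + 5) = 42 - 9 = 33)
(y - 521/445)*r = (275 - 521/445)*33 = (121854/445)*33 = 4021182/445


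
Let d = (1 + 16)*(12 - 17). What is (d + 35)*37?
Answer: -1850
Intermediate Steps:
d = -85 (d = 17*(-5) = -85)
(d + 35)*37 = (-85 + 35)*37 = -50*37 = -1850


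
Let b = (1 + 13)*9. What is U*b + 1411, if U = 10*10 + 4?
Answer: 14515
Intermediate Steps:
U = 104 (U = 100 + 4 = 104)
b = 126 (b = 14*9 = 126)
U*b + 1411 = 104*126 + 1411 = 13104 + 1411 = 14515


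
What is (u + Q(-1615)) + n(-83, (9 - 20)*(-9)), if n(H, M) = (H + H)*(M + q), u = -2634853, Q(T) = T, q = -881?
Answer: -2506656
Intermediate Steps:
n(H, M) = 2*H*(-881 + M) (n(H, M) = (H + H)*(M - 881) = (2*H)*(-881 + M) = 2*H*(-881 + M))
(u + Q(-1615)) + n(-83, (9 - 20)*(-9)) = (-2634853 - 1615) + 2*(-83)*(-881 + (9 - 20)*(-9)) = -2636468 + 2*(-83)*(-881 - 11*(-9)) = -2636468 + 2*(-83)*(-881 + 99) = -2636468 + 2*(-83)*(-782) = -2636468 + 129812 = -2506656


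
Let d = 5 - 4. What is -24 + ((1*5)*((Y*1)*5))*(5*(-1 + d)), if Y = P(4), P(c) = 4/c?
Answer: -24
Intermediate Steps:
Y = 1 (Y = 4/4 = 4*(1/4) = 1)
d = 1
-24 + ((1*5)*((Y*1)*5))*(5*(-1 + d)) = -24 + ((1*5)*((1*1)*5))*(5*(-1 + 1)) = -24 + (5*(1*5))*(5*0) = -24 + (5*5)*0 = -24 + 25*0 = -24 + 0 = -24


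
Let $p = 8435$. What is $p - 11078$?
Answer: $-2643$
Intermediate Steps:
$p - 11078 = 8435 - 11078 = -2643$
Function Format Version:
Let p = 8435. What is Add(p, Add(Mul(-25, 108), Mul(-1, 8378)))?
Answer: -2643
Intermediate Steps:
Add(p, Add(Mul(-25, 108), Mul(-1, 8378))) = Add(8435, Add(Mul(-25, 108), Mul(-1, 8378))) = Add(8435, Add(-2700, -8378)) = Add(8435, -11078) = -2643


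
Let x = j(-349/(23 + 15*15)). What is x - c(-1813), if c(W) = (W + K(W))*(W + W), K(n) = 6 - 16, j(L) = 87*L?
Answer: -1639359467/248 ≈ -6.6103e+6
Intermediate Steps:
K(n) = -10
c(W) = 2*W*(-10 + W) (c(W) = (W - 10)*(W + W) = (-10 + W)*(2*W) = 2*W*(-10 + W))
x = -30363/248 (x = 87*(-349/(23 + 15*15)) = 87*(-349/(23 + 225)) = 87*(-349/248) = -30363/248 ≈ -122.43)
x - c(-1813) = -30363/248 - 2*(-1813)*(-10 - 1813) = -30363/248 - 2*(-1813)*(-1823) = -30363/248 - 1*6610198 = -30363/248 - 6610198 = -1639359467/248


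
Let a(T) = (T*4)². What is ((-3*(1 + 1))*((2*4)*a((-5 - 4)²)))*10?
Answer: -50388480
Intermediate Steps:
a(T) = 16*T² (a(T) = (4*T)² = 16*T²)
((-3*(1 + 1))*((2*4)*a((-5 - 4)²)))*10 = ((-3*(1 + 1))*((2*4)*(16*((-5 - 4)²)²)))*10 = ((-3*2)*(8*(16*((-9)²)²)))*10 = -48*16*81²*10 = -48*16*6561*10 = -48*104976*10 = -6*839808*10 = -5038848*10 = -50388480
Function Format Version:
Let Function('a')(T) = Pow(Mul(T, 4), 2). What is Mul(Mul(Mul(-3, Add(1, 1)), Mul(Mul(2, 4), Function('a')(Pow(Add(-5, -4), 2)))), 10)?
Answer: -50388480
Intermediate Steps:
Function('a')(T) = Mul(16, Pow(T, 2)) (Function('a')(T) = Pow(Mul(4, T), 2) = Mul(16, Pow(T, 2)))
Mul(Mul(Mul(-3, Add(1, 1)), Mul(Mul(2, 4), Function('a')(Pow(Add(-5, -4), 2)))), 10) = Mul(Mul(Mul(-3, Add(1, 1)), Mul(Mul(2, 4), Mul(16, Pow(Pow(Add(-5, -4), 2), 2)))), 10) = Mul(Mul(Mul(-3, 2), Mul(8, Mul(16, Pow(Pow(-9, 2), 2)))), 10) = Mul(Mul(-6, Mul(8, Mul(16, Pow(81, 2)))), 10) = Mul(Mul(-6, Mul(8, Mul(16, 6561))), 10) = Mul(Mul(-6, Mul(8, 104976)), 10) = Mul(Mul(-6, 839808), 10) = Mul(-5038848, 10) = -50388480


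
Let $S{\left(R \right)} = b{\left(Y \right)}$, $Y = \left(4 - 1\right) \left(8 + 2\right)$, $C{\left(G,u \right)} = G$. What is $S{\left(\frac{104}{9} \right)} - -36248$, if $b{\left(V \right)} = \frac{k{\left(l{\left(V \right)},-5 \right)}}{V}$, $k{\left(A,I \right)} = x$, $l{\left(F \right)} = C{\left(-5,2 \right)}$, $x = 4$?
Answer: $\frac{543722}{15} \approx 36248.0$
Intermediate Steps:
$l{\left(F \right)} = -5$
$k{\left(A,I \right)} = 4$
$Y = 30$ ($Y = 3 \cdot 10 = 30$)
$b{\left(V \right)} = \frac{4}{V}$
$S{\left(R \right)} = \frac{2}{15}$ ($S{\left(R \right)} = \frac{4}{30} = 4 \cdot \frac{1}{30} = \frac{2}{15}$)
$S{\left(\frac{104}{9} \right)} - -36248 = \frac{2}{15} - -36248 = \frac{2}{15} + 36248 = \frac{543722}{15}$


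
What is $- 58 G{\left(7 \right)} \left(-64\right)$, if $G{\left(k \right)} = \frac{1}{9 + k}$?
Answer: $232$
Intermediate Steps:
$- 58 G{\left(7 \right)} \left(-64\right) = - \frac{58}{9 + 7} \left(-64\right) = - \frac{58}{16} \left(-64\right) = \left(-58\right) \frac{1}{16} \left(-64\right) = \left(- \frac{29}{8}\right) \left(-64\right) = 232$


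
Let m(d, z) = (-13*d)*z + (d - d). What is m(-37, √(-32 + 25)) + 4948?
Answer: 4948 + 481*I*√7 ≈ 4948.0 + 1272.6*I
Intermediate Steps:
m(d, z) = -13*d*z (m(d, z) = -13*d*z + 0 = -13*d*z)
m(-37, √(-32 + 25)) + 4948 = -13*(-37)*√(-32 + 25) + 4948 = -13*(-37)*√(-7) + 4948 = -13*(-37)*I*√7 + 4948 = 481*I*√7 + 4948 = 4948 + 481*I*√7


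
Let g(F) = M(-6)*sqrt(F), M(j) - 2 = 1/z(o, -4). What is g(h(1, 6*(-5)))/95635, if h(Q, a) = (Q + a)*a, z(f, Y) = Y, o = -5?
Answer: 7*sqrt(870)/382540 ≈ 0.00053973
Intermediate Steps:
M(j) = 7/4 (M(j) = 2 + 1/(-4) = 2 - 1/4 = 7/4)
h(Q, a) = a*(Q + a)
g(F) = 7*sqrt(F)/4
g(h(1, 6*(-5)))/95635 = (7*sqrt((6*(-5))*(1 + 6*(-5)))/4)/95635 = (7*sqrt(-30*(1 - 30))/4)*(1/95635) = (7*sqrt(-30*(-29))/4)*(1/95635) = (7*sqrt(870)/4)*(1/95635) = 7*sqrt(870)/382540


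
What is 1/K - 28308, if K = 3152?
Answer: -89226815/3152 ≈ -28308.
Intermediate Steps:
1/K - 28308 = 1/3152 - 28308 = -89226815/3152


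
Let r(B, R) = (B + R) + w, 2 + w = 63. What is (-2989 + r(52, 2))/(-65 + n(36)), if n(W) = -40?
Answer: 958/35 ≈ 27.371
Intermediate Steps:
w = 61 (w = -2 + 63 = 61)
r(B, R) = 61 + B + R (r(B, R) = (B + R) + 61 = 61 + B + R)
(-2989 + r(52, 2))/(-65 + n(36)) = (-2989 + (61 + 52 + 2))/(-65 - 40) = (-2989 + 115)/(-105) = -2874*(-1/105) = 958/35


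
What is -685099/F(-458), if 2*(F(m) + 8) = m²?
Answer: -685099/104874 ≈ -6.5326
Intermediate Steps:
F(m) = -8 + m²/2
-685099/F(-458) = -685099/(-8 + (½)*(-458)²) = -685099/(-8 + (½)*209764) = -685099/(-8 + 104882) = -685099/104874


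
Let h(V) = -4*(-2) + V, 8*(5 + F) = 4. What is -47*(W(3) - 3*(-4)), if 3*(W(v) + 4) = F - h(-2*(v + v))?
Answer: -2209/6 ≈ -368.17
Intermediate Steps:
F = -9/2 (F = -5 + (⅛)*4 = -5 + ½ = -9/2 ≈ -4.5000)
h(V) = 8 + V
W(v) = -49/6 + 4*v/3 (W(v) = -4 + (-9/2 - (8 - 2*(v + v)))/3 = -4 + (-9/2 - (8 - 4*v))/3 = -4 + (-9/2 + (-8 + 4*v))/3 = -4 + (-25/2 + 4*v)/3 = -4 + (-25/6 + 4*v/3) = -49/6 + 4*v/3)
-47*(W(3) - 3*(-4)) = -47*((-49/6 + (4/3)*3) - 3*(-4)) = -47*((-49/6 + 4) + 12) = -47*(-25/6 + 12) = -47*47/6 = -2209/6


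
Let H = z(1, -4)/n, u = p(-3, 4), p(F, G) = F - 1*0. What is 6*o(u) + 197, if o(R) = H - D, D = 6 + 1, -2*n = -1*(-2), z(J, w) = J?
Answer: 149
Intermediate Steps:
p(F, G) = F (p(F, G) = F + 0 = F)
n = -1 (n = -(-1)*(-2)/2 = -½*2 = -1)
u = -3
H = -1 (H = 1/(-1) = 1*(-1) = -1)
D = 7
o(R) = -8 (o(R) = -1 - 1*7 = -1 - 7 = -8)
6*o(u) + 197 = 6*(-8) + 197 = -48 + 197 = 149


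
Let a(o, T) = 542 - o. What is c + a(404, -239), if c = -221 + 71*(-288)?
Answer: -20531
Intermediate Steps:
c = -20669 (c = -221 - 20448 = -20669)
c + a(404, -239) = -20669 + (542 - 1*404) = -20669 + (542 - 404) = -20669 + 138 = -20531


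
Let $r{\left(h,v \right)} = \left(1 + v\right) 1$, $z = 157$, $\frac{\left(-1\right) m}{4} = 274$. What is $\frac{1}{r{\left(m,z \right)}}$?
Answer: $\frac{1}{158} \approx 0.0063291$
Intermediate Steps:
$m = -1096$ ($m = \left(-4\right) 274 = -1096$)
$r{\left(h,v \right)} = 1 + v$
$\frac{1}{r{\left(m,z \right)}} = \frac{1}{1 + 157} = \frac{1}{158}$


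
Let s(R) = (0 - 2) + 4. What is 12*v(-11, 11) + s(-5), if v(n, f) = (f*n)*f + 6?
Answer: -15898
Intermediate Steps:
v(n, f) = 6 + n*f² (v(n, f) = n*f² + 6 = 6 + n*f²)
s(R) = 2 (s(R) = -2 + 4 = 2)
12*v(-11, 11) + s(-5) = 12*(6 - 11*11²) + 2 = 12*(6 - 11*121) + 2 = 12*(6 - 1331) + 2 = 12*(-1325) + 2 = -15900 + 2 = -15898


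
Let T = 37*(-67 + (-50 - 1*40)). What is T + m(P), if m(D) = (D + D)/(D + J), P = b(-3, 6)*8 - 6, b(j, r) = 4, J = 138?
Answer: -238156/41 ≈ -5808.7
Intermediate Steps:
T = -5809 (T = 37*(-67 + (-50 - 40)) = 37*(-67 - 90) = 37*(-157) = -5809)
P = 26 (P = 4*8 - 6 = 32 - 6 = 26)
m(D) = 2*D/(138 + D) (m(D) = (D + D)/(D + 138) = (2*D)/(138 + D) = 2*D/(138 + D))
T + m(P) = -5809 + 2*26/(138 + 26) = -5809 + 2*26/164 = -5809 + 2*26*(1/164) = -5809 + 13/41 = -238156/41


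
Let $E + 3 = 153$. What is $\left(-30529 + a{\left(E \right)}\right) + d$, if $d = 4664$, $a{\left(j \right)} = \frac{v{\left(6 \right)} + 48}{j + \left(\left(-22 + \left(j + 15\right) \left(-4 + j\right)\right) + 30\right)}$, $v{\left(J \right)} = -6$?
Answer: $- \frac{44798177}{1732} \approx -25865.0$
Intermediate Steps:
$E = 150$ ($E = -3 + 153 = 150$)
$a{\left(j \right)} = \frac{42}{8 + j + \left(-4 + j\right) \left(15 + j\right)}$ ($a{\left(j \right)} = \frac{-6 + 48}{j + \left(\left(-22 + \left(j + 15\right) \left(-4 + j\right)\right) + 30\right)} = \frac{42}{j + \left(\left(-22 + \left(15 + j\right) \left(-4 + j\right)\right) + 30\right)} = \frac{42}{j + \left(\left(-22 + \left(-4 + j\right) \left(15 + j\right)\right) + 30\right)} = \frac{42}{j + \left(8 + \left(-4 + j\right) \left(15 + j\right)\right)} = \frac{42}{8 + j + \left(-4 + j\right) \left(15 + j\right)}$)
$\left(-30529 + a{\left(E \right)}\right) + d = \left(-30529 + \frac{42}{-52 + 150^{2} + 12 \cdot 150}\right) + 4664 = \left(-30529 + \frac{42}{-52 + 22500 + 1800}\right) + 4664 = \left(-30529 + \frac{42}{24248}\right) + 4664 = \left(-30529 + 42 \cdot \frac{1}{24248}\right) + 4664 = \left(-30529 + \frac{3}{1732}\right) + 4664 = - \frac{52876225}{1732} + 4664 = - \frac{44798177}{1732}$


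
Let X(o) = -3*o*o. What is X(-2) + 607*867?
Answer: 526257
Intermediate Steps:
X(o) = -3*o²
X(-2) + 607*867 = -3*(-2)² + 607*867 = -3*4 + 526269 = -12 + 526269 = 526257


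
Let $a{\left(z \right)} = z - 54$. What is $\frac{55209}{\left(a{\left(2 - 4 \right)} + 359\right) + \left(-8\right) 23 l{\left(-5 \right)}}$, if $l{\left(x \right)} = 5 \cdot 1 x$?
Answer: $\frac{55209}{4903} \approx 11.26$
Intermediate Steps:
$l{\left(x \right)} = 5 x$
$a{\left(z \right)} = -54 + z$
$\frac{55209}{\left(a{\left(2 - 4 \right)} + 359\right) + \left(-8\right) 23 l{\left(-5 \right)}} = \frac{55209}{\left(\left(-54 + \left(2 - 4\right)\right) + 359\right) + \left(-8\right) 23 \cdot 5 \left(-5\right)} = \frac{55209}{\left(\left(-54 + \left(2 - 4\right)\right) + 359\right) - -4600} = \frac{55209}{\left(\left(-54 - 2\right) + 359\right) + 4600} = \frac{55209}{\left(-56 + 359\right) + 4600} = \frac{55209}{303 + 4600} = \frac{55209}{4903}$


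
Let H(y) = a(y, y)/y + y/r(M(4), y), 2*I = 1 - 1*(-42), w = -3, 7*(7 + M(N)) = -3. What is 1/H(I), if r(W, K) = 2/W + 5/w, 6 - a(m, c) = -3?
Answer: -6493/69393 ≈ -0.093569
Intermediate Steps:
M(N) = -52/7 (M(N) = -7 + (1/7)*(-3) = -7 - 3/7 = -52/7)
a(m, c) = 9 (a(m, c) = 6 - 1*(-3) = 6 + 3 = 9)
r(W, K) = -5/3 + 2/W (r(W, K) = 2/W + 5/(-3) = 2/W + 5*(-1/3) = 2/W - 5/3 = -5/3 + 2/W)
I = 43/2 (I = (1 - 1*(-42))/2 = (1 + 42)/2 = (1/2)*43 = 43/2 ≈ 21.500)
H(y) = 9/y - 78*y/151 (H(y) = 9/y + y/(-5/3 + 2/(-52/7)) = 9/y + y/(-5/3 + 2*(-7/52)) = 9/y + y/(-5/3 - 7/26) = 9/y + y/(-151/78) = 9/y + y*(-78/151) = 9/y - 78*y/151)
1/H(I) = 1/(9/(43/2) - 78/151*43/2) = 1/(9*(2/43) - 1677/151) = 1/(18/43 - 1677/151) = 1/(-69393/6493) = -6493/69393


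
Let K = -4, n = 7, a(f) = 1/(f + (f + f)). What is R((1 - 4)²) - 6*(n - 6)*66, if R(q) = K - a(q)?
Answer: -10801/27 ≈ -400.04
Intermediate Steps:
a(f) = 1/(3*f) (a(f) = 1/(f + 2*f) = 1/(3*f))
R(q) = -4 - 1/(3*q)
R((1 - 4)²) - 6*(n - 6)*66 = (-4 - 1/(3*(1 - 4)²)) - 6*(7 - 6)*66 = (-4 - 1/(3*((-3)²))) - 6*1*66 = (-4 - ⅓/9) - 6*66 = (-4 - ⅓*⅑) - 396 = (-4 - 1/27) - 396 = -109/27 - 396 = -10801/27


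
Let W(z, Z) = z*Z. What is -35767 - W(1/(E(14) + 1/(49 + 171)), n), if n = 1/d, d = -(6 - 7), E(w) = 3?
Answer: -23642207/661 ≈ -35767.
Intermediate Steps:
d = 1 (d = -1*(-1) = 1)
n = 1 (n = 1/1 = 1)
W(z, Z) = Z*z
-35767 - W(1/(E(14) + 1/(49 + 171)), n) = -35767 - 1/(3 + 1/(49 + 171)) = -35767 - 1/(3 + 1/220) = -35767 - 1/661/220 = -35767 - 220/661 = -23642207/661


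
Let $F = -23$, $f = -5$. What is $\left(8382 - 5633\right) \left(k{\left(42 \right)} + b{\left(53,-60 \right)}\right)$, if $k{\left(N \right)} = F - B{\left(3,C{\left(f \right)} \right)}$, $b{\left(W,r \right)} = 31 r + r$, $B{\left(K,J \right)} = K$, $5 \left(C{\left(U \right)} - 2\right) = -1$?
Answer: $-5349554$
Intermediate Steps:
$C{\left(U \right)} = \frac{9}{5}$ ($C{\left(U \right)} = 2 + \frac{1}{5} \left(-1\right) = 2 - \frac{1}{5} = \frac{9}{5}$)
$b{\left(W,r \right)} = 32 r$
$k{\left(N \right)} = -26$ ($k{\left(N \right)} = -23 - 3 = -26$)
$\left(8382 - 5633\right) \left(k{\left(42 \right)} + b{\left(53,-60 \right)}\right) = \left(8382 - 5633\right) \left(-26 + 32 \left(-60\right)\right) = 2749 \left(-26 - 1920\right) = 2749 \left(-1946\right) = -5349554$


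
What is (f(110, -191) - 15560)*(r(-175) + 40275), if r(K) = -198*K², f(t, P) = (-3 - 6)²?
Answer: 93237369525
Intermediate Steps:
f(t, P) = 81 (f(t, P) = (-9)² = 81)
(f(110, -191) - 15560)*(r(-175) + 40275) = (81 - 15560)*(-198*(-175)² + 40275) = -15479*(-198*30625 + 40275) = -15479*(-6063750 + 40275) = -15479*(-6023475) = 93237369525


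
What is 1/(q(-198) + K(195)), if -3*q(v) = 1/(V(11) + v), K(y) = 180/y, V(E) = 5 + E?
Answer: 546/505 ≈ 1.0812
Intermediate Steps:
q(v) = -1/(3*(16 + v)) (q(v) = -1/(3*((5 + 11) + v)) = -1/(3*(16 + v)))
1/(q(-198) + K(195)) = 1/(-1/(48 + 3*(-198)) + 180/195) = 1/(-1/(48 - 594) + 180*(1/195)) = 1/(-1/(-546) + 12/13) = 1/(-1*(-1/546) + 12/13) = 1/(1/546 + 12/13) = 1/(505/546) = 546/505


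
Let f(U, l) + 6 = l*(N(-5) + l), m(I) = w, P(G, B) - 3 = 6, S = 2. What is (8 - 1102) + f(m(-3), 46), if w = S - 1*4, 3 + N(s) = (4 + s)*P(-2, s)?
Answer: 464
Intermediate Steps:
P(G, B) = 9 (P(G, B) = 3 + 6 = 9)
N(s) = 33 + 9*s (N(s) = -3 + (4 + s)*9 = -3 + (36 + 9*s) = 33 + 9*s)
w = -2 (w = 2 - 1*4 = 2 - 4 = -2)
m(I) = -2
f(U, l) = -6 + l*(-12 + l) (f(U, l) = -6 + l*((33 + 9*(-5)) + l) = -6 + l*((33 - 45) + l) = -6 + l*(-12 + l))
(8 - 1102) + f(m(-3), 46) = (8 - 1102) + (-6 + 46² - 12*46) = -1094 + (-6 + 2116 - 552) = -1094 + 1558 = 464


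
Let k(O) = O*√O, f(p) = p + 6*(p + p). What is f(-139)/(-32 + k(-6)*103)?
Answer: 7228/286571 - 558363*I*√6/1146284 ≈ 0.025222 - 1.1932*I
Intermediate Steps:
f(p) = 13*p (f(p) = p + 6*(2*p) = p + 12*p = 13*p)
k(O) = O^(3/2)
f(-139)/(-32 + k(-6)*103) = (13*(-139))/(-32 + (-6)^(3/2)*103) = -1807/(-32 - 6*I*√6*103) = -1807/(-32 - 618*I*√6)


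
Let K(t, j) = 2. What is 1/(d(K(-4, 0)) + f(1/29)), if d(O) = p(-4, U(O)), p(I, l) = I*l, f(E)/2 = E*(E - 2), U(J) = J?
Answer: -841/6842 ≈ -0.12292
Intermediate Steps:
f(E) = 2*E*(-2 + E) (f(E) = 2*(E*(E - 2)) = 2*(E*(-2 + E)) = 2*E*(-2 + E))
d(O) = -4*O
1/(d(K(-4, 0)) + f(1/29)) = 1/(-4*2 + 2*(-2 + 1/29)/29) = 1/(-8 + 2*(1/29)*(-2 + 1/29)) = 1/(-8 + 2*(1/29)*(-57/29)) = 1/(-8 - 114/841) = 1/(-6842/841) = -841/6842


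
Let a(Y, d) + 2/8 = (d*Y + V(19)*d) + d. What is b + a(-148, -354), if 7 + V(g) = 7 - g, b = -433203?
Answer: -1497757/4 ≈ -3.7444e+5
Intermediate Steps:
V(g) = -g (V(g) = -7 + (7 - g) = -g)
a(Y, d) = -¼ - 18*d + Y*d (a(Y, d) = -¼ + ((d*Y + (-1*19)*d) + d) = -¼ + ((Y*d - 19*d) + d) = -¼ + ((-19*d + Y*d) + d) = -¼ + (-18*d + Y*d) = -¼ - 18*d + Y*d)
b + a(-148, -354) = -433203 + (-¼ - 18*(-354) - 148*(-354)) = -433203 + (-¼ + 6372 + 52392) = -433203 + 235055/4 = -1497757/4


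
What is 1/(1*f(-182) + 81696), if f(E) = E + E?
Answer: 1/81332 ≈ 1.2295e-5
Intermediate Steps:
f(E) = 2*E
1/(1*f(-182) + 81696) = 1/(1*(2*(-182)) + 81696) = 1/(1*(-364) + 81696) = 1/(-364 + 81696) = 1/81332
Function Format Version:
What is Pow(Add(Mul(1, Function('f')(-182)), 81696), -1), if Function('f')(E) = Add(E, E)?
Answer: Rational(1, 81332) ≈ 1.2295e-5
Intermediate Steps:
Function('f')(E) = Mul(2, E)
Pow(Add(Mul(1, Function('f')(-182)), 81696), -1) = Pow(Add(Mul(1, Mul(2, -182)), 81696), -1) = Pow(Add(Mul(1, -364), 81696), -1) = Pow(Add(-364, 81696), -1) = Pow(81332, -1) = Rational(1, 81332)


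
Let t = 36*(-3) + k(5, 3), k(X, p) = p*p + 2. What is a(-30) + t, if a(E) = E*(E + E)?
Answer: 1703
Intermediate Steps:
a(E) = 2*E² (a(E) = E*(2*E) = 2*E²)
k(X, p) = 2 + p² (k(X, p) = p² + 2 = 2 + p²)
t = -97 (t = 36*(-3) + (2 + 3²) = -108 + (2 + 9) = -108 + 11 = -97)
a(-30) + t = 2*(-30)² - 97 = 2*900 - 97 = 1800 - 97 = 1703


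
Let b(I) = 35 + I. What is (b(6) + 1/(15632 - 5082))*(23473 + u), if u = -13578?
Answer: 856018429/2110 ≈ 4.0570e+5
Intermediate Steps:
(b(6) + 1/(15632 - 5082))*(23473 + u) = ((35 + 6) + 1/(15632 - 5082))*(23473 - 13578) = (41 + 1/10550)*9895 = (432551/10550)*9895 = 856018429/2110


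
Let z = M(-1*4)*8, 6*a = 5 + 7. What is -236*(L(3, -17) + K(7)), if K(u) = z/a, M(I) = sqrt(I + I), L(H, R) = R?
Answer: 4012 - 1888*I*sqrt(2) ≈ 4012.0 - 2670.0*I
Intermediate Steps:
a = 2 (a = (5 + 7)/6 = (1/6)*12 = 2)
M(I) = sqrt(2)*sqrt(I) (M(I) = sqrt(2*I) = sqrt(2)*sqrt(I))
z = 16*I*sqrt(2) (z = (sqrt(2)*sqrt(-1*4))*8 = (sqrt(2)*sqrt(-4))*8 = (sqrt(2)*(2*I))*8 = (2*I*sqrt(2))*8 = 16*I*sqrt(2) ≈ 22.627*I)
K(u) = 8*I*sqrt(2) (K(u) = (16*I*sqrt(2))/2 = (16*I*sqrt(2))*(1/2) = 8*I*sqrt(2))
-236*(L(3, -17) + K(7)) = -236*(-17 + 8*I*sqrt(2)) = 4012 - 1888*I*sqrt(2)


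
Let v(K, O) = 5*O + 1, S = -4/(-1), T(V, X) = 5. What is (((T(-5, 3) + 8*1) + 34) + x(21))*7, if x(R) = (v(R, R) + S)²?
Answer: 85029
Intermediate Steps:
S = 4 (S = -4*(-1) = 4)
v(K, O) = 1 + 5*O
x(R) = (5 + 5*R)² (x(R) = ((1 + 5*R) + 4)² = (5 + 5*R)²)
(((T(-5, 3) + 8*1) + 34) + x(21))*7 = (((5 + 8*1) + 34) + 25*(1 + 21)²)*7 = (((5 + 8) + 34) + 25*22²)*7 = ((13 + 34) + 25*484)*7 = (47 + 12100)*7 = 12147*7 = 85029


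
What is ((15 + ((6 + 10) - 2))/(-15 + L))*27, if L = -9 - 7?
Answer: -783/31 ≈ -25.258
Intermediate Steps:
L = -16
((15 + ((6 + 10) - 2))/(-15 + L))*27 = ((15 + ((6 + 10) - 2))/(-15 - 16))*27 = ((15 + (16 - 2))/(-31))*27 = ((15 + 14)*(-1/31))*27 = (29*(-1/31))*27 = -29/31*27 = -783/31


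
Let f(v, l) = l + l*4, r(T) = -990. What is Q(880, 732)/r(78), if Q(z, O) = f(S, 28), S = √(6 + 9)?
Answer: -14/99 ≈ -0.14141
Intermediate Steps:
S = √15 ≈ 3.8730
f(v, l) = 5*l (f(v, l) = l + 4*l = 5*l)
Q(z, O) = 140 (Q(z, O) = 5*28 = 140)
Q(880, 732)/r(78) = 140/(-990) = 140*(-1/990) = -14/99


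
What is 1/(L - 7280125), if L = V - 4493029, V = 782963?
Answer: -1/10990191 ≈ -9.0990e-8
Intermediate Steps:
L = -3710066 (L = 782963 - 4493029 = -3710066)
1/(L - 7280125) = 1/(-3710066 - 7280125) = 1/(-10990191) = -1/10990191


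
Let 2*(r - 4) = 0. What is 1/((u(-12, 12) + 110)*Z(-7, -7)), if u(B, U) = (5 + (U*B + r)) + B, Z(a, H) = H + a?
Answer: 1/518 ≈ 0.0019305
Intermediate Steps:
r = 4 (r = 4 + (½)*0 = 4 + 0 = 4)
u(B, U) = 9 + B + B*U (u(B, U) = (5 + (U*B + 4)) + B = (5 + (B*U + 4)) + B = (5 + (4 + B*U)) + B = (9 + B*U) + B = 9 + B + B*U)
1/((u(-12, 12) + 110)*Z(-7, -7)) = 1/(((9 - 12 - 12*12) + 110)*(-7 - 7)) = 1/(((9 - 12 - 144) + 110)*(-14)) = 1/((-147 + 110)*(-14)) = 1/(-37*(-14)) = 1/518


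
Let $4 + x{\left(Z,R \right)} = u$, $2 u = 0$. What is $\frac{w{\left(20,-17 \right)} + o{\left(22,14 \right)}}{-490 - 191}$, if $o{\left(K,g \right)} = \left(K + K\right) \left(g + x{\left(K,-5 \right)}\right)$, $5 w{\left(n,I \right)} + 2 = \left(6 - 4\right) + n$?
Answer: $- \frac{148}{227} \approx -0.65198$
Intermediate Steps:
$u = 0$ ($u = \frac{1}{2} \cdot 0 = 0$)
$x{\left(Z,R \right)} = -4$ ($x{\left(Z,R \right)} = -4 + 0 = -4$)
$w{\left(n,I \right)} = \frac{n}{5}$ ($w{\left(n,I \right)} = - \frac{2}{5} + \frac{\left(6 - 4\right) + n}{5} = - \frac{2}{5} + \frac{2 + n}{5} = - \frac{2}{5} + \left(\frac{2}{5} + \frac{n}{5}\right) = \frac{n}{5}$)
$o{\left(K,g \right)} = 2 K \left(-4 + g\right)$ ($o{\left(K,g \right)} = \left(K + K\right) \left(g - 4\right) = 2 K \left(-4 + g\right)$)
$\frac{w{\left(20,-17 \right)} + o{\left(22,14 \right)}}{-490 - 191} = \frac{\frac{1}{5} \cdot 20 + 2 \cdot 22 \left(-4 + 14\right)}{-490 - 191} = \frac{4 + 2 \cdot 22 \cdot 10}{-681} = \left(4 + 440\right) \left(- \frac{1}{681}\right) = 444 \left(- \frac{1}{681}\right) = - \frac{148}{227}$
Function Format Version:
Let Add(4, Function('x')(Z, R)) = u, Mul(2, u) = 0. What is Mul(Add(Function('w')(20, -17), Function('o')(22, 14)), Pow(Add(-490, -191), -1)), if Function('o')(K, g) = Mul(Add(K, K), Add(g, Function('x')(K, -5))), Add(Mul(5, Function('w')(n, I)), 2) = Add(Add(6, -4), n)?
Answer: Rational(-148, 227) ≈ -0.65198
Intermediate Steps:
u = 0 (u = Mul(Rational(1, 2), 0) = 0)
Function('x')(Z, R) = -4 (Function('x')(Z, R) = Add(-4, 0) = -4)
Function('w')(n, I) = Mul(Rational(1, 5), n) (Function('w')(n, I) = Add(Rational(-2, 5), Mul(Rational(1, 5), Add(Add(6, -4), n))) = Add(Rational(-2, 5), Mul(Rational(1, 5), Add(2, n))) = Add(Rational(-2, 5), Add(Rational(2, 5), Mul(Rational(1, 5), n))) = Mul(Rational(1, 5), n))
Function('o')(K, g) = Mul(2, K, Add(-4, g)) (Function('o')(K, g) = Mul(Add(K, K), Add(g, -4)) = Mul(Mul(2, K), Add(-4, g)) = Mul(2, K, Add(-4, g)))
Mul(Add(Function('w')(20, -17), Function('o')(22, 14)), Pow(Add(-490, -191), -1)) = Mul(Add(Mul(Rational(1, 5), 20), Mul(2, 22, Add(-4, 14))), Pow(Add(-490, -191), -1)) = Mul(Add(4, Mul(2, 22, 10)), Pow(-681, -1)) = Mul(Add(4, 440), Rational(-1, 681)) = Mul(444, Rational(-1, 681)) = Rational(-148, 227)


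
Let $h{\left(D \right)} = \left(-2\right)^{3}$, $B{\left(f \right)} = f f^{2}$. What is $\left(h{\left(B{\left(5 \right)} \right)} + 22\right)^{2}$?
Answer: $196$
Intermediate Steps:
$B{\left(f \right)} = f^{3}$
$h{\left(D \right)} = -8$
$\left(h{\left(B{\left(5 \right)} \right)} + 22\right)^{2} = \left(-8 + 22\right)^{2} = 14^{2} = 196$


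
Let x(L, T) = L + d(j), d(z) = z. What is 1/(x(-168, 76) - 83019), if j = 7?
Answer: -1/83180 ≈ -1.2022e-5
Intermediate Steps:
x(L, T) = 7 + L (x(L, T) = L + 7 = 7 + L)
1/(x(-168, 76) - 83019) = 1/((7 - 168) - 83019) = 1/(-161 - 83019) = 1/(-83180) = -1/83180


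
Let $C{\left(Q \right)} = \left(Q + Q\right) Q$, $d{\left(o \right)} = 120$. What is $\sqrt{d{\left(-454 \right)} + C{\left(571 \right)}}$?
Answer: $\sqrt{652202} \approx 807.59$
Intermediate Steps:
$C{\left(Q \right)} = 2 Q^{2}$ ($C{\left(Q \right)} = 2 Q Q = 2 Q^{2}$)
$\sqrt{d{\left(-454 \right)} + C{\left(571 \right)}} = \sqrt{120 + 2 \cdot 571^{2}} = \sqrt{120 + 2 \cdot 326041} = \sqrt{120 + 652082} = \sqrt{652202}$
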